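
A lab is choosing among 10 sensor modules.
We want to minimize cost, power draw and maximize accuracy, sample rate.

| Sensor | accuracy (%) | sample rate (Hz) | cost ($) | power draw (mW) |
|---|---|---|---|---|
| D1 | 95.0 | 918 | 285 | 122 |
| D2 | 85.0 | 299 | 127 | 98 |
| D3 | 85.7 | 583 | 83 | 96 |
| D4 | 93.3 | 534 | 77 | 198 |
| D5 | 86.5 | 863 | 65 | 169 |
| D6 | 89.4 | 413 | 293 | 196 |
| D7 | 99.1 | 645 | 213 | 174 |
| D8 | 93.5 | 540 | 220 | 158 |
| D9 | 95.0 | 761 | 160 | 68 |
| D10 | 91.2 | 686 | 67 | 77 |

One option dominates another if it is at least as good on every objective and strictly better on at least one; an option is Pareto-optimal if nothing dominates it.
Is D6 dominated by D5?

No

D5 vs D6: D5 is worse on accuracy (86.5 vs 89.4), so it does not dominate D6.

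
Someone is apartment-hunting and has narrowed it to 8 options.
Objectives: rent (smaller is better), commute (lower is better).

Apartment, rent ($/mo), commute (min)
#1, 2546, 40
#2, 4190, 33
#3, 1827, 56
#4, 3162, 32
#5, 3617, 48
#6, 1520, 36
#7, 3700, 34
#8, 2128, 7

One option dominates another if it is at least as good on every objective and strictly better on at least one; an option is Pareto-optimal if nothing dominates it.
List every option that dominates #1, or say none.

#6, #8

#6: rent 1520≤2546, commute 36≤40 — dominates #1.
#8: rent 2128≤2546, commute 7≤40 — dominates #1.
Others (#2, #3, #4, #5, #7) are each worse than #1 on at least one objective.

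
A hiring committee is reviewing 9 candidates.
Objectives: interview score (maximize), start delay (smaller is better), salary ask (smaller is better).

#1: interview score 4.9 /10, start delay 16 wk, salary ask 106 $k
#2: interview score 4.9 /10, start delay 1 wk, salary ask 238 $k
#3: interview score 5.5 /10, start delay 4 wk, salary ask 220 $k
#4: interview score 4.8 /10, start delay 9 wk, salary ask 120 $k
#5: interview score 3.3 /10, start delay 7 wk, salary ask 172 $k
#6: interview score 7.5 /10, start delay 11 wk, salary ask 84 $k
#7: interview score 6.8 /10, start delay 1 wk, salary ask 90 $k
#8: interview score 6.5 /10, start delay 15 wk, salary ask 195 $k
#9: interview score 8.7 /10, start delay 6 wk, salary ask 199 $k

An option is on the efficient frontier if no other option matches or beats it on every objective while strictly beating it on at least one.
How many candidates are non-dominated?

#1: dominated by #6 (interview score 7.5≥4.9, start delay 11≤16, salary ask 84≤106).
#2: dominated by #7 (interview score 6.8≥4.9, start delay 1≤1, salary ask 90≤238).
#3: dominated by #7 (interview score 6.8≥5.5, start delay 1≤4, salary ask 90≤220).
#4: dominated by #7 (interview score 6.8≥4.8, start delay 1≤9, salary ask 90≤120).
#5: dominated by #7 (interview score 6.8≥3.3, start delay 1≤7, salary ask 90≤172).
#6: not dominated (best salary ask).
#7: not dominated.
#8: dominated by #6 (interview score 7.5≥6.5, start delay 11≤15, salary ask 84≤195).
#9: not dominated (best interview score).
Pareto-optimal: #6, #7, #9 → 3.

3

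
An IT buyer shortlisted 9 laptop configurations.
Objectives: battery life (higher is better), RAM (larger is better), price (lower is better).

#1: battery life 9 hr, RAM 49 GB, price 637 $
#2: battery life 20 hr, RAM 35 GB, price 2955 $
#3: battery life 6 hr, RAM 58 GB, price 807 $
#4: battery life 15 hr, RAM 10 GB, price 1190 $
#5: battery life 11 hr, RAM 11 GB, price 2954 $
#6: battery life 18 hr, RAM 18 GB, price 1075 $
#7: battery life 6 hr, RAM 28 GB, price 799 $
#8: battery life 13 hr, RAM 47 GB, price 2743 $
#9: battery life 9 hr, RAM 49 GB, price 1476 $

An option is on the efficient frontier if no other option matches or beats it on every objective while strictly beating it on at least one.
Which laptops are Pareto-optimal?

#1: not dominated (best price).
#2: not dominated (best battery life).
#3: not dominated (best RAM).
#4: dominated by #6 (battery life 18≥15, RAM 18≥10, price 1075≤1190).
#5: dominated by #6 (battery life 18≥11, RAM 18≥11, price 1075≤2954).
#6: not dominated.
#7: dominated by #1 (battery life 9≥6, RAM 49≥28, price 637≤799).
#8: not dominated.
#9: dominated by #1 (battery life 9≥9, RAM 49≥49, price 637≤1476).

#1, #2, #3, #6, #8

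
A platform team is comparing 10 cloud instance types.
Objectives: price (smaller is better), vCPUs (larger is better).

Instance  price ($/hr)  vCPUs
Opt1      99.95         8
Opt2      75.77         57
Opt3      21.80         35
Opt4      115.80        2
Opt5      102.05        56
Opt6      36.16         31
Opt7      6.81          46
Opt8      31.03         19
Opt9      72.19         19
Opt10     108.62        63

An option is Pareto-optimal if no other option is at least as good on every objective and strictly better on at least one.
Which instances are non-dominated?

Opt1: dominated by Opt2 (price 75.77≤99.95, vCPUs 57≥8).
Opt2: not dominated.
Opt3: dominated by Opt7 (price 6.81≤21.80, vCPUs 46≥35).
Opt4: dominated by Opt1 (price 99.95≤115.80, vCPUs 8≥2).
Opt5: dominated by Opt2 (price 75.77≤102.05, vCPUs 57≥56).
Opt6: dominated by Opt3 (price 21.80≤36.16, vCPUs 35≥31).
Opt7: not dominated (best price).
Opt8: dominated by Opt3 (price 21.80≤31.03, vCPUs 35≥19).
Opt9: dominated by Opt3 (price 21.80≤72.19, vCPUs 35≥19).
Opt10: not dominated (best vCPUs).

Opt2, Opt7, Opt10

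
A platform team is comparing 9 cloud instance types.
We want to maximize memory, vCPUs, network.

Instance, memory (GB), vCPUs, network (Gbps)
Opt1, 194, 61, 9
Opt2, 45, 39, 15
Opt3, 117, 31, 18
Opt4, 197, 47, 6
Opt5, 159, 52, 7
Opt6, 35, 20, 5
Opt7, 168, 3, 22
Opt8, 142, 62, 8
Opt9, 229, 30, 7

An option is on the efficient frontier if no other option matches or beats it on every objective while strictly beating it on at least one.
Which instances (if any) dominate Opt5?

Opt1: memory 194≥159, vCPUs 61≥52, network 9≥7 — dominates Opt5.
Others (Opt2, Opt3, Opt4, Opt6, Opt7, Opt8, Opt9) are each worse than Opt5 on at least one objective.

Opt1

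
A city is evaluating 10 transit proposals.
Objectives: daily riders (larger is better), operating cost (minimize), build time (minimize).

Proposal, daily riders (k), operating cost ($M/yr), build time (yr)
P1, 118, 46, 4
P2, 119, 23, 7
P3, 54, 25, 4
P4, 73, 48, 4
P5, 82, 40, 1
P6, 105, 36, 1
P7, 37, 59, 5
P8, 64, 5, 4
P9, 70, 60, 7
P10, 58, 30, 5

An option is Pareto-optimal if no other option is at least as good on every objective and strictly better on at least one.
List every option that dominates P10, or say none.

P8: daily riders 64≥58, operating cost 5≤30, build time 4≤5 — dominates P10.
Others (P1, P2, P3, P4, P5, P6, P7, P9) are each worse than P10 on at least one objective.

P8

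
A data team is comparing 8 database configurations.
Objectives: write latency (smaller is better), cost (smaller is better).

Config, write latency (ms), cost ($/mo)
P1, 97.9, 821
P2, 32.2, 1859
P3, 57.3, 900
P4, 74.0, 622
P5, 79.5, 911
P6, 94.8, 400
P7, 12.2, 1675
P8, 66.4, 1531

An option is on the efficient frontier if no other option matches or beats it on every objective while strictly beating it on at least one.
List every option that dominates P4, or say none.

P1: worse on write latency (97.9 vs 74.0).
P2: worse on cost (1859 vs 622).
P3: worse on cost (900 vs 622).
P5: worse on write latency (79.5 vs 74.0).
P6: worse on write latency (94.8 vs 74.0).
P7: worse on cost (1675 vs 622).
P8: worse on cost (1531 vs 622).
No option dominates P4.

none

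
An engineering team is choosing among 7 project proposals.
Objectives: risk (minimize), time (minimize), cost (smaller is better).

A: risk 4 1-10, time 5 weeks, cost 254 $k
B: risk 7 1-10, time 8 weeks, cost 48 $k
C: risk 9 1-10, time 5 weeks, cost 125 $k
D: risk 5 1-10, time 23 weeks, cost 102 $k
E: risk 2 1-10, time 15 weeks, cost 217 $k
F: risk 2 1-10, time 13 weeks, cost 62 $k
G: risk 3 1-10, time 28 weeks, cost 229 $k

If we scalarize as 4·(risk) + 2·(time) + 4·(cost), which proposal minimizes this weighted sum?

A: 4·4 + 2·5 + 4·254 = 1042
B: 4·7 + 2·8 + 4·48 = 236
C: 4·9 + 2·5 + 4·125 = 546
D: 4·5 + 2·23 + 4·102 = 474
E: 4·2 + 2·15 + 4·217 = 906
F: 4·2 + 2·13 + 4·62 = 282
G: 4·3 + 2·28 + 4·229 = 984
Lowest: B at 236.

B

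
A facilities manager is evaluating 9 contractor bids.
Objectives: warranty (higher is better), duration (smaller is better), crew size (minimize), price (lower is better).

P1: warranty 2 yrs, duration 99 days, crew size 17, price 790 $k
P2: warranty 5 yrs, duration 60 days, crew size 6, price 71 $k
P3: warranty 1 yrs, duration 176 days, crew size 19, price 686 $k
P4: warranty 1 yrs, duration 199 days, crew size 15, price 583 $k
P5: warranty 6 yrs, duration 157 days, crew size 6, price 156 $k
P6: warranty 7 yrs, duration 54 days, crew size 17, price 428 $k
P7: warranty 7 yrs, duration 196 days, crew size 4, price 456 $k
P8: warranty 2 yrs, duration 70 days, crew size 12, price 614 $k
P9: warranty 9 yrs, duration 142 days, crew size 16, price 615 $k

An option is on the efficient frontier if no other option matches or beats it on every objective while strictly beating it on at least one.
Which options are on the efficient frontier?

P1: dominated by P2 (warranty 5≥2, duration 60≤99, crew size 6≤17, price 71≤790).
P2: not dominated (best price).
P3: dominated by P2 (warranty 5≥1, duration 60≤176, crew size 6≤19, price 71≤686).
P4: dominated by P2 (warranty 5≥1, duration 60≤199, crew size 6≤15, price 71≤583).
P5: not dominated.
P6: not dominated (best duration).
P7: not dominated (best crew size).
P8: dominated by P2 (warranty 5≥2, duration 60≤70, crew size 6≤12, price 71≤614).
P9: not dominated (best warranty).

P2, P5, P6, P7, P9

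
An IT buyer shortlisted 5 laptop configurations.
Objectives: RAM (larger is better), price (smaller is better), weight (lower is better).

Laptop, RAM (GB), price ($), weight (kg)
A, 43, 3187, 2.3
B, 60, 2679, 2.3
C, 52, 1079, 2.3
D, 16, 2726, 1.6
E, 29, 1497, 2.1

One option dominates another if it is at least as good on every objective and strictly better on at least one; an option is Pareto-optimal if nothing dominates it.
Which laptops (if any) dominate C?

A: worse on RAM (43 vs 52).
B: worse on price (2679 vs 1079).
D: worse on RAM (16 vs 52).
E: worse on RAM (29 vs 52).
No option dominates C.

none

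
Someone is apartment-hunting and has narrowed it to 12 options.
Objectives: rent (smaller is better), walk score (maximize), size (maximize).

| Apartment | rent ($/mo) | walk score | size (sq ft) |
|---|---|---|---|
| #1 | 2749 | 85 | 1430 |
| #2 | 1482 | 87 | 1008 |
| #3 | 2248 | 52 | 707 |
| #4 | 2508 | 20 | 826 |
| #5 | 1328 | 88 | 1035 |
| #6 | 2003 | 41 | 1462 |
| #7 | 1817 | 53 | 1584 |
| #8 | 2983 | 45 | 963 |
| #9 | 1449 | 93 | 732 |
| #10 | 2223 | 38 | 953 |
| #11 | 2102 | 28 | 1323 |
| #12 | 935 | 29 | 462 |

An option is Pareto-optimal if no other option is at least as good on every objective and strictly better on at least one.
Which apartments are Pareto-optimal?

#1, #5, #7, #9, #12

#1: not dominated.
#2: dominated by #5 (rent 1328≤1482, walk score 88≥87, size 1035≥1008).
#3: dominated by #2 (rent 1482≤2248, walk score 87≥52, size 1008≥707).
#4: dominated by #2 (rent 1482≤2508, walk score 87≥20, size 1008≥826).
#5: not dominated.
#6: dominated by #7 (rent 1817≤2003, walk score 53≥41, size 1584≥1462).
#7: not dominated (best size).
#8: dominated by #1 (rent 2749≤2983, walk score 85≥45, size 1430≥963).
#9: not dominated (best walk score).
#10: dominated by #2 (rent 1482≤2223, walk score 87≥38, size 1008≥953).
#11: dominated by #6 (rent 2003≤2102, walk score 41≥28, size 1462≥1323).
#12: not dominated (best rent).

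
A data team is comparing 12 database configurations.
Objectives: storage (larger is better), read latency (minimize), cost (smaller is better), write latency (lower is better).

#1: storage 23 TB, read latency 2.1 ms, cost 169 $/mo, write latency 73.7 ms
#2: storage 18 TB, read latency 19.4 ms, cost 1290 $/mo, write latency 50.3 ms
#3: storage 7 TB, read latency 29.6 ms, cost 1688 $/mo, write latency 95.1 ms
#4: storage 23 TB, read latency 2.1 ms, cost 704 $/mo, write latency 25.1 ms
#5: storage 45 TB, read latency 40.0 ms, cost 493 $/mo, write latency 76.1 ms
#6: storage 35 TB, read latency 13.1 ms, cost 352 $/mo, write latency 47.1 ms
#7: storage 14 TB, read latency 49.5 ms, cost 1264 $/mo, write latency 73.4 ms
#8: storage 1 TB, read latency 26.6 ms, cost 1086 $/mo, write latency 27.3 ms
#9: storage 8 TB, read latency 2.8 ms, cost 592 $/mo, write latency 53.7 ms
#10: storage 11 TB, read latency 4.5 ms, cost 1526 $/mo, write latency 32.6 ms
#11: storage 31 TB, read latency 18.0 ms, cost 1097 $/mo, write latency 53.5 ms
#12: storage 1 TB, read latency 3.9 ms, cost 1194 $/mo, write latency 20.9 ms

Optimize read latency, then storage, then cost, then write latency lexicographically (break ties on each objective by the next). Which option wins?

First minimize read latency: best is 2.1, kept {#1, #4}.
Then maximize storage: best is 23, kept {#1, #4}.
Then minimize cost: best is 169, kept {#1}.

#1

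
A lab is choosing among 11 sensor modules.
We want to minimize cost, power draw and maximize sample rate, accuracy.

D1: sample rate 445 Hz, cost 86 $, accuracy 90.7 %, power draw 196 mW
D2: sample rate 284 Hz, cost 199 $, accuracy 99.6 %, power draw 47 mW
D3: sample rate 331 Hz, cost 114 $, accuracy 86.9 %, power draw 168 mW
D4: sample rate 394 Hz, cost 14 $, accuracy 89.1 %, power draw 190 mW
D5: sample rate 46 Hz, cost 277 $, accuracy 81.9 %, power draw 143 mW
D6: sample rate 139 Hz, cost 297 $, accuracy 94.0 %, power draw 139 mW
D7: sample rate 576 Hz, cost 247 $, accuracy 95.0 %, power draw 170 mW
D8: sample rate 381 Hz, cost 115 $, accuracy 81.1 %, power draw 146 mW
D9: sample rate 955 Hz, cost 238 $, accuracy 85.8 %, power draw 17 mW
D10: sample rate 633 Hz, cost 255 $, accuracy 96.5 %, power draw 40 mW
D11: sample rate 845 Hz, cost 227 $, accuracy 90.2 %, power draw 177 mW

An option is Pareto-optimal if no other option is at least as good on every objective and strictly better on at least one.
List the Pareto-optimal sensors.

D1: not dominated.
D2: not dominated (best accuracy).
D3: not dominated.
D4: not dominated (best cost).
D5: dominated by D2 (sample rate 284≥46, cost 199≤277, accuracy 99.6≥81.9, power draw 47≤143).
D6: dominated by D2 (sample rate 284≥139, cost 199≤297, accuracy 99.6≥94.0, power draw 47≤139).
D7: not dominated.
D8: not dominated.
D9: not dominated (best sample rate).
D10: not dominated.
D11: not dominated.

D1, D2, D3, D4, D7, D8, D9, D10, D11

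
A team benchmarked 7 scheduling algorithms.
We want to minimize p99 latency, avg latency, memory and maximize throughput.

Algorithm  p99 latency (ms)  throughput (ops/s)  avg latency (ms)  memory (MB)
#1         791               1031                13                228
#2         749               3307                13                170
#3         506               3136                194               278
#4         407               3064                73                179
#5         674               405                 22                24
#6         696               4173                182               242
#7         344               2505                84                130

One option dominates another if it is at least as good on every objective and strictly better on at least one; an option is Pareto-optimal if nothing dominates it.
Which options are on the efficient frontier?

#1: dominated by #2 (p99 latency 749≤791, throughput 3307≥1031, avg latency 13≤13, memory 170≤228).
#2: not dominated.
#3: not dominated.
#4: not dominated.
#5: not dominated (best memory).
#6: not dominated (best throughput).
#7: not dominated (best p99 latency).

#2, #3, #4, #5, #6, #7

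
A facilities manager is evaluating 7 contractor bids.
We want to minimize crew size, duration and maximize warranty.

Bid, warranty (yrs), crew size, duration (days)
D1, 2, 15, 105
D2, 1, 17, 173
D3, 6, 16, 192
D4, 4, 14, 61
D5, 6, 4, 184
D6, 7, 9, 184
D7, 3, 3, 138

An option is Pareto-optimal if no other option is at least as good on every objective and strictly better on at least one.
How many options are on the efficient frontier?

4

D1: dominated by D4 (warranty 4≥2, crew size 14≤15, duration 61≤105).
D2: dominated by D1 (warranty 2≥1, crew size 15≤17, duration 105≤173).
D3: dominated by D5 (warranty 6≥6, crew size 4≤16, duration 184≤192).
D4: not dominated (best duration).
D5: not dominated.
D6: not dominated (best warranty).
D7: not dominated (best crew size).
Pareto-optimal: D4, D5, D6, D7 → 4.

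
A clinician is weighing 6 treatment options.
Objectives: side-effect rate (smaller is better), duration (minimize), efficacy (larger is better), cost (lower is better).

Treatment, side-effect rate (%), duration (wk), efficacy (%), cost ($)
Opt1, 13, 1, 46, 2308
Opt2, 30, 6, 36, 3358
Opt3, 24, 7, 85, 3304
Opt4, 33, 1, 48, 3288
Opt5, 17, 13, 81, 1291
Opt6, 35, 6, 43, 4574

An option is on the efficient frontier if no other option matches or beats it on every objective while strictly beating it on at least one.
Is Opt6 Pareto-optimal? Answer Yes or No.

No

Opt1 vs Opt6: side-effect rate 13≤35, duration 1≤6, efficacy 46≥43, cost 2308≤4574 — Opt1 is at least as good on every objective and strictly better on at least one, so Opt1 dominates Opt6.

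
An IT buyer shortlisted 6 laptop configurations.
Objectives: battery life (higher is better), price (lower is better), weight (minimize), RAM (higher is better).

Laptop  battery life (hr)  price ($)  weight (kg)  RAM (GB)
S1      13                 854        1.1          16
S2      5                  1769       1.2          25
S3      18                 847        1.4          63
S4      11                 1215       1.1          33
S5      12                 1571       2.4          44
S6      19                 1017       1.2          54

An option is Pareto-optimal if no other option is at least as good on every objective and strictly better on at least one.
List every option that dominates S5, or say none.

S3: battery life 18≥12, price 847≤1571, weight 1.4≤2.4, RAM 63≥44 — dominates S5.
S6: battery life 19≥12, price 1017≤1571, weight 1.2≤2.4, RAM 54≥44 — dominates S5.
Others (S1, S2, S4) are each worse than S5 on at least one objective.

S3, S6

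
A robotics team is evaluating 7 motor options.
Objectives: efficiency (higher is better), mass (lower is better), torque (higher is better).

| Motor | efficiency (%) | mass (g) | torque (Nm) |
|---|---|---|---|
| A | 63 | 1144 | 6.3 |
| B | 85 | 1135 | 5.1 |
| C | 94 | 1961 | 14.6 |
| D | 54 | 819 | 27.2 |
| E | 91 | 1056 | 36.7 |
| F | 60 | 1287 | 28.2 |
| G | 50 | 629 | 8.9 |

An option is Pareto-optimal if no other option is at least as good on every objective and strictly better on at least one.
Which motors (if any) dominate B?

E: efficiency 91≥85, mass 1056≤1135, torque 36.7≥5.1 — dominates B.
Others (A, C, D, F, G) are each worse than B on at least one objective.

E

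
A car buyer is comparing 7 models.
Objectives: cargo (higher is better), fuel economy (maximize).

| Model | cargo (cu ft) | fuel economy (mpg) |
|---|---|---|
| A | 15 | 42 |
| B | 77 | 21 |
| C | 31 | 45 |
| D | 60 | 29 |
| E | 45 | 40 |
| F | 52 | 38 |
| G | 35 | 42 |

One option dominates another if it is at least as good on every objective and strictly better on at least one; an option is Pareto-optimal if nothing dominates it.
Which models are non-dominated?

A: dominated by C (cargo 31≥15, fuel economy 45≥42).
B: not dominated (best cargo).
C: not dominated (best fuel economy).
D: not dominated.
E: not dominated.
F: not dominated.
G: not dominated.

B, C, D, E, F, G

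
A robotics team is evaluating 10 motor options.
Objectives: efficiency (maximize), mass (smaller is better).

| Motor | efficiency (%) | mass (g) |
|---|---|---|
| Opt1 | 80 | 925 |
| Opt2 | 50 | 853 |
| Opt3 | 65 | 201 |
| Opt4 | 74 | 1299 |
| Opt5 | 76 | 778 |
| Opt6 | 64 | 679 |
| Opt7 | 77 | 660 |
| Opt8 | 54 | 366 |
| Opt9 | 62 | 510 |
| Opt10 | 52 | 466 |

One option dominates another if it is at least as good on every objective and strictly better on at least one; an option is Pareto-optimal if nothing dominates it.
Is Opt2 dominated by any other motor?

Yes

Opt3 vs Opt2: efficiency 65≥50, mass 201≤853 — Opt3 is at least as good on every objective and strictly better on at least one, so Opt3 dominates Opt2.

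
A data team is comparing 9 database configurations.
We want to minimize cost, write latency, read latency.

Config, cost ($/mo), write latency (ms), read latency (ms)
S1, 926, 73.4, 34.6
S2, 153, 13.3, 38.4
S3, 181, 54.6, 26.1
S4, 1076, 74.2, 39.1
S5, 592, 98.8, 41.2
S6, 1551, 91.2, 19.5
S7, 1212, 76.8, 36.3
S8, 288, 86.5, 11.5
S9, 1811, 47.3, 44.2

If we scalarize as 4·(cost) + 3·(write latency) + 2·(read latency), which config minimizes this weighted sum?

S1: 4·926 + 3·73.4 + 2·34.6 = 3993.4
S2: 4·153 + 3·13.3 + 2·38.4 = 728.7
S3: 4·181 + 3·54.6 + 2·26.1 = 940.0
S4: 4·1076 + 3·74.2 + 2·39.1 = 4604.8
S5: 4·592 + 3·98.8 + 2·41.2 = 2746.8
S6: 4·1551 + 3·91.2 + 2·19.5 = 6516.6
S7: 4·1212 + 3·76.8 + 2·36.3 = 5151.0
S8: 4·288 + 3·86.5 + 2·11.5 = 1434.5
S9: 4·1811 + 3·47.3 + 2·44.2 = 7474.3
Lowest: S2 at 728.7.

S2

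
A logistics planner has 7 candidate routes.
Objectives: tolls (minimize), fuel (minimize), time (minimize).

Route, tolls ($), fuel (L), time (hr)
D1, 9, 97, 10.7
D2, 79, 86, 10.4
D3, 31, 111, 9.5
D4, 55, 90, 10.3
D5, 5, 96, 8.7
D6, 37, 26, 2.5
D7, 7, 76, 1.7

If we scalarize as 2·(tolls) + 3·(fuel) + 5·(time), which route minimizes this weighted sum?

D6

D1: 2·9 + 3·97 + 5·10.7 = 362.5
D2: 2·79 + 3·86 + 5·10.4 = 468.0
D3: 2·31 + 3·111 + 5·9.5 = 442.5
D4: 2·55 + 3·90 + 5·10.3 = 431.5
D5: 2·5 + 3·96 + 5·8.7 = 341.5
D6: 2·37 + 3·26 + 5·2.5 = 164.5
D7: 2·7 + 3·76 + 5·1.7 = 250.5
Lowest: D6 at 164.5.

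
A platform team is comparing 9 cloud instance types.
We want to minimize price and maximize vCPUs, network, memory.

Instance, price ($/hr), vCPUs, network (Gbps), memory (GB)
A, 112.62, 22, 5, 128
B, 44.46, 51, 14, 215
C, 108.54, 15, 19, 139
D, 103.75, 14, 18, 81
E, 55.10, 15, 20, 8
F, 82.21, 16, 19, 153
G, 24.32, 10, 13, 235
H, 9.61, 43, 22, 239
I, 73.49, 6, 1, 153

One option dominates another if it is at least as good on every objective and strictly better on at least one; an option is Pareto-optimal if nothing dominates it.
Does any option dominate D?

Yes

F vs D: price 82.21≤103.75, vCPUs 16≥14, network 19≥18, memory 153≥81 — F is at least as good on every objective and strictly better on at least one, so F dominates D.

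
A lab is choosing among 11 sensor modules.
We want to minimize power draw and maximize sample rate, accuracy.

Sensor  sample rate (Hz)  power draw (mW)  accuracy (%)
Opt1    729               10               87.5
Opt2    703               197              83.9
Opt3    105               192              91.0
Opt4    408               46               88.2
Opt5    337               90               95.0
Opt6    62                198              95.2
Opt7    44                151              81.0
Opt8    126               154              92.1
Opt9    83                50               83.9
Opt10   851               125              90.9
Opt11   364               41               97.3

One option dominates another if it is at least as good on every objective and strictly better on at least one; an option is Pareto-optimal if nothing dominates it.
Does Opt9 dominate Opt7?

Opt9 vs Opt7: sample rate 83≥44, power draw 50≤151, accuracy 83.9≥81.0 — Opt9 is at least as good on every objective with at least one strict improvement.

Yes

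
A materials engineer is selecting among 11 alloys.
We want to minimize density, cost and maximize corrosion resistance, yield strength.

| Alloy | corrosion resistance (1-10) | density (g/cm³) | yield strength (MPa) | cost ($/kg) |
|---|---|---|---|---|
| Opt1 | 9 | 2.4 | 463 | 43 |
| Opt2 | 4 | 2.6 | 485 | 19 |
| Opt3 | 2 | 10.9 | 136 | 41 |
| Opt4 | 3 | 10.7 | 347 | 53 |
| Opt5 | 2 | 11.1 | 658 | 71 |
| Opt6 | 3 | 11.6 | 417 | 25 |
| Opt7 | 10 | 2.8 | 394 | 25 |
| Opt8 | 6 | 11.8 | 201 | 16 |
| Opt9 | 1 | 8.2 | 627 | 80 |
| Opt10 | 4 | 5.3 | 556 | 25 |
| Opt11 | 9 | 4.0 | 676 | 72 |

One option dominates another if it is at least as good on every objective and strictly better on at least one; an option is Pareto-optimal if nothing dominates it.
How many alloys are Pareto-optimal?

7

Opt1: not dominated (best density).
Opt2: not dominated.
Opt3: dominated by Opt2 (corrosion resistance 4≥2, density 2.6≤10.9, yield strength 485≥136, cost 19≤41).
Opt4: dominated by Opt1 (corrosion resistance 9≥3, density 2.4≤10.7, yield strength 463≥347, cost 43≤53).
Opt5: not dominated.
Opt6: dominated by Opt2 (corrosion resistance 4≥3, density 2.6≤11.6, yield strength 485≥417, cost 19≤25).
Opt7: not dominated (best corrosion resistance).
Opt8: not dominated (best cost).
Opt9: dominated by Opt11 (corrosion resistance 9≥1, density 4.0≤8.2, yield strength 676≥627, cost 72≤80).
Opt10: not dominated.
Opt11: not dominated (best yield strength).
Pareto-optimal: Opt1, Opt2, Opt5, Opt7, Opt8, Opt10, Opt11 → 7.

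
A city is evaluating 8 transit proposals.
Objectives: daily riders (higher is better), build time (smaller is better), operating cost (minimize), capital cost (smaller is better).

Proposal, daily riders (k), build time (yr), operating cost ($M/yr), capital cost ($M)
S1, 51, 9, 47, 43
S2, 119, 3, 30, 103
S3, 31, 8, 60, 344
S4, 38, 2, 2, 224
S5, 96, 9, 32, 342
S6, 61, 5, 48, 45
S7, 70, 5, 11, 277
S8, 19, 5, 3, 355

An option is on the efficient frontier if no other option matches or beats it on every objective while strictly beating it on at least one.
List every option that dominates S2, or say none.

S1: worse on daily riders (51 vs 119).
S3: worse on daily riders (31 vs 119).
S4: worse on daily riders (38 vs 119).
S5: worse on daily riders (96 vs 119).
S6: worse on daily riders (61 vs 119).
S7: worse on daily riders (70 vs 119).
S8: worse on daily riders (19 vs 119).
No option dominates S2.

none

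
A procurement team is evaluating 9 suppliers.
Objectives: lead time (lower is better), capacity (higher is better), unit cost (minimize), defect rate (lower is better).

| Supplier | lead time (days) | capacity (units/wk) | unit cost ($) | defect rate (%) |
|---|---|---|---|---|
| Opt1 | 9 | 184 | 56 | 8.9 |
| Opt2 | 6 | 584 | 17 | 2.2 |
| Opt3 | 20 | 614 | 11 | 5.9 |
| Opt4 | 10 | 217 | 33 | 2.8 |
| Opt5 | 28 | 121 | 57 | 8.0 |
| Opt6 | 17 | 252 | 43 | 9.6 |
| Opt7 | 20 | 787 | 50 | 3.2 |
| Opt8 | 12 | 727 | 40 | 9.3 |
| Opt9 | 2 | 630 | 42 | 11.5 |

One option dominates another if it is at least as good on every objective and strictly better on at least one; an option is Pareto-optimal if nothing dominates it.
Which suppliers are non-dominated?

Opt2, Opt3, Opt7, Opt8, Opt9

Opt1: dominated by Opt2 (lead time 6≤9, capacity 584≥184, unit cost 17≤56, defect rate 2.2≤8.9).
Opt2: not dominated (best defect rate).
Opt3: not dominated (best unit cost).
Opt4: dominated by Opt2 (lead time 6≤10, capacity 584≥217, unit cost 17≤33, defect rate 2.2≤2.8).
Opt5: dominated by Opt2 (lead time 6≤28, capacity 584≥121, unit cost 17≤57, defect rate 2.2≤8.0).
Opt6: dominated by Opt2 (lead time 6≤17, capacity 584≥252, unit cost 17≤43, defect rate 2.2≤9.6).
Opt7: not dominated (best capacity).
Opt8: not dominated.
Opt9: not dominated (best lead time).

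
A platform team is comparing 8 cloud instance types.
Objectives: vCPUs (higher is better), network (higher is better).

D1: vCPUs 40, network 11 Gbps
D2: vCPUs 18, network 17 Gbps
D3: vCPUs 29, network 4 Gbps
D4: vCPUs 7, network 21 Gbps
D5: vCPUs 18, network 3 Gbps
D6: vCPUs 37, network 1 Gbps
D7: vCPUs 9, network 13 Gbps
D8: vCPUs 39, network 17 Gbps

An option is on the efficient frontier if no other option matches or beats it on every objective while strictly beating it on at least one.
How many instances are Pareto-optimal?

3

D1: not dominated (best vCPUs).
D2: dominated by D8 (vCPUs 39≥18, network 17≥17).
D3: dominated by D1 (vCPUs 40≥29, network 11≥4).
D4: not dominated (best network).
D5: dominated by D1 (vCPUs 40≥18, network 11≥3).
D6: dominated by D1 (vCPUs 40≥37, network 11≥1).
D7: dominated by D2 (vCPUs 18≥9, network 17≥13).
D8: not dominated.
Pareto-optimal: D1, D4, D8 → 3.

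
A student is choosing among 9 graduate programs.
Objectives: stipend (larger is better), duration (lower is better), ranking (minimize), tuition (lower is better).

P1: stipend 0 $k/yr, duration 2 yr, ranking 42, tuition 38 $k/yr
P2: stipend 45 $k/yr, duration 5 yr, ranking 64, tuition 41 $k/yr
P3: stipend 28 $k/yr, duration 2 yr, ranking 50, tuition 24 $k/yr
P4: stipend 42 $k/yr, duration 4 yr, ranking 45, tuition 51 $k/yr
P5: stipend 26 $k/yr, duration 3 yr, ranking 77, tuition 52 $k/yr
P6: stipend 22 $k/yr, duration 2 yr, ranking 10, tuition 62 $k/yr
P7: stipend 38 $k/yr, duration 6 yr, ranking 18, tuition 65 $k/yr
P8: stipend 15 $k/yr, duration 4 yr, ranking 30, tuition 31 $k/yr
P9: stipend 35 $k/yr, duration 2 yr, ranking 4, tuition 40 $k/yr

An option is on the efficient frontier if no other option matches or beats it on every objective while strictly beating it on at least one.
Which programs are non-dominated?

P1, P2, P3, P4, P7, P8, P9

P1: not dominated.
P2: not dominated (best stipend).
P3: not dominated (best tuition).
P4: not dominated.
P5: dominated by P3 (stipend 28≥26, duration 2≤3, ranking 50≤77, tuition 24≤52).
P6: dominated by P9 (stipend 35≥22, duration 2≤2, ranking 4≤10, tuition 40≤62).
P7: not dominated.
P8: not dominated.
P9: not dominated (best ranking).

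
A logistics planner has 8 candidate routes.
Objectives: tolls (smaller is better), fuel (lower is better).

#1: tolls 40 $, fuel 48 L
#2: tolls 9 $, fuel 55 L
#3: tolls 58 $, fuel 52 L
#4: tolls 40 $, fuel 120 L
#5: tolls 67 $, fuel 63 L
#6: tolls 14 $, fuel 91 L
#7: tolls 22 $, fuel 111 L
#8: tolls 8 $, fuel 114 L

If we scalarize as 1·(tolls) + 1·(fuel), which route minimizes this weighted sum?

#2

#1: 1·40 + 1·48 = 88
#2: 1·9 + 1·55 = 64
#3: 1·58 + 1·52 = 110
#4: 1·40 + 1·120 = 160
#5: 1·67 + 1·63 = 130
#6: 1·14 + 1·91 = 105
#7: 1·22 + 1·111 = 133
#8: 1·8 + 1·114 = 122
Lowest: #2 at 64.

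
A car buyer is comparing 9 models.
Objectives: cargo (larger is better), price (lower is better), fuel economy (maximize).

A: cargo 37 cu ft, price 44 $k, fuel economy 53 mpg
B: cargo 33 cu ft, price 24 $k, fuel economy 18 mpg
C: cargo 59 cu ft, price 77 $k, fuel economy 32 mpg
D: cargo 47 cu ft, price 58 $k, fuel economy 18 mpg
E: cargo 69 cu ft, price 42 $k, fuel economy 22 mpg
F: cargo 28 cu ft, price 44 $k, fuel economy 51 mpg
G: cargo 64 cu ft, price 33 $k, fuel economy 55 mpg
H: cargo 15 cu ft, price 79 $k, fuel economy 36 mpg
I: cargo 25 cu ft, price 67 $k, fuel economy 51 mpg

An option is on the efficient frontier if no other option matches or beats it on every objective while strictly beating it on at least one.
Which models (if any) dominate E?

A: worse on cargo (37 vs 69).
B: worse on cargo (33 vs 69).
C: worse on cargo (59 vs 69).
D: worse on cargo (47 vs 69).
F: worse on cargo (28 vs 69).
G: worse on cargo (64 vs 69).
H: worse on cargo (15 vs 69).
I: worse on cargo (25 vs 69).
No option dominates E.

none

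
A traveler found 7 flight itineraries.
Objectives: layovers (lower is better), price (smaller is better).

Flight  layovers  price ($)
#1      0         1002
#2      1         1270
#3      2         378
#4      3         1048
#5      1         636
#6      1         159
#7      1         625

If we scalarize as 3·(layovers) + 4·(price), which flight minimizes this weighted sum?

#1: 3·0 + 4·1002 = 4008
#2: 3·1 + 4·1270 = 5083
#3: 3·2 + 4·378 = 1518
#4: 3·3 + 4·1048 = 4201
#5: 3·1 + 4·636 = 2547
#6: 3·1 + 4·159 = 639
#7: 3·1 + 4·625 = 2503
Lowest: #6 at 639.

#6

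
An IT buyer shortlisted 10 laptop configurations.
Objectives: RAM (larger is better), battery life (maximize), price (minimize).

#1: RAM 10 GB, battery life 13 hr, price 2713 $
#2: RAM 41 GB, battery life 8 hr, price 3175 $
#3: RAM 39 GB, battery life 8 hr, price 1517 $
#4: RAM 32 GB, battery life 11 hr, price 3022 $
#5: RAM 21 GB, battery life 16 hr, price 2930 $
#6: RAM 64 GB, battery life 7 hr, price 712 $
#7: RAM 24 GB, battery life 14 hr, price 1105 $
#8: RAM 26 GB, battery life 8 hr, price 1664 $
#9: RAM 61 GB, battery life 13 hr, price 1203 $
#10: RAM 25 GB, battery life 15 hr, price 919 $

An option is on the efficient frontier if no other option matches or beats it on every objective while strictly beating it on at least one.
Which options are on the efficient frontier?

#1: dominated by #7 (RAM 24≥10, battery life 14≥13, price 1105≤2713).
#2: dominated by #9 (RAM 61≥41, battery life 13≥8, price 1203≤3175).
#3: dominated by #9 (RAM 61≥39, battery life 13≥8, price 1203≤1517).
#4: dominated by #9 (RAM 61≥32, battery life 13≥11, price 1203≤3022).
#5: not dominated (best battery life).
#6: not dominated (best RAM).
#7: dominated by #10 (RAM 25≥24, battery life 15≥14, price 919≤1105).
#8: dominated by #3 (RAM 39≥26, battery life 8≥8, price 1517≤1664).
#9: not dominated.
#10: not dominated.

#5, #6, #9, #10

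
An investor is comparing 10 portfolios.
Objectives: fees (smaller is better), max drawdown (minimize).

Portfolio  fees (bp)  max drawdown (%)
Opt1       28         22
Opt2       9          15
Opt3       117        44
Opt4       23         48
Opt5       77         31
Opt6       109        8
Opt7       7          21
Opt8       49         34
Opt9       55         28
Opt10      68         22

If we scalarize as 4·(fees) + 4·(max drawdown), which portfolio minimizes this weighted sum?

Opt1: 4·28 + 4·22 = 200
Opt2: 4·9 + 4·15 = 96
Opt3: 4·117 + 4·44 = 644
Opt4: 4·23 + 4·48 = 284
Opt5: 4·77 + 4·31 = 432
Opt6: 4·109 + 4·8 = 468
Opt7: 4·7 + 4·21 = 112
Opt8: 4·49 + 4·34 = 332
Opt9: 4·55 + 4·28 = 332
Opt10: 4·68 + 4·22 = 360
Lowest: Opt2 at 96.

Opt2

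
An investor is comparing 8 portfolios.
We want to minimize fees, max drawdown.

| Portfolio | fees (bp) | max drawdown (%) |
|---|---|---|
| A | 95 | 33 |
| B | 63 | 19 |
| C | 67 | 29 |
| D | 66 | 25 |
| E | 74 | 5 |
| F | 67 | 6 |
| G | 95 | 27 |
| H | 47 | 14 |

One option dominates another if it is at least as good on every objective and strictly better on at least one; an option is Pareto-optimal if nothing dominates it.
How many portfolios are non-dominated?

A: dominated by B (fees 63≤95, max drawdown 19≤33).
B: dominated by H (fees 47≤63, max drawdown 14≤19).
C: dominated by B (fees 63≤67, max drawdown 19≤29).
D: dominated by B (fees 63≤66, max drawdown 19≤25).
E: not dominated (best max drawdown).
F: not dominated.
G: dominated by B (fees 63≤95, max drawdown 19≤27).
H: not dominated (best fees).
Pareto-optimal: E, F, H → 3.

3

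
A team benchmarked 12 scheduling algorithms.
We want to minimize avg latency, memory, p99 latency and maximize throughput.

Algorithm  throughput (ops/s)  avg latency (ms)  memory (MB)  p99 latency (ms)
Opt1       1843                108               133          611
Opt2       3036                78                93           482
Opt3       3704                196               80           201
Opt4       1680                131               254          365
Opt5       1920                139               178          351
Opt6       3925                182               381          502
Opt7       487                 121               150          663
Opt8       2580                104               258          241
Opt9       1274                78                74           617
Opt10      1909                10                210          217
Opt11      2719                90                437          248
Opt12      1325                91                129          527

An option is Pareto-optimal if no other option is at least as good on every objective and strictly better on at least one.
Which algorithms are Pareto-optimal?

Opt2, Opt3, Opt5, Opt6, Opt8, Opt9, Opt10, Opt11

Opt1: dominated by Opt2 (throughput 3036≥1843, avg latency 78≤108, memory 93≤133, p99 latency 482≤611).
Opt2: not dominated.
Opt3: not dominated (best p99 latency).
Opt4: dominated by Opt10 (throughput 1909≥1680, avg latency 10≤131, memory 210≤254, p99 latency 217≤365).
Opt5: not dominated.
Opt6: not dominated (best throughput).
Opt7: dominated by Opt1 (throughput 1843≥487, avg latency 108≤121, memory 133≤150, p99 latency 611≤663).
Opt8: not dominated.
Opt9: not dominated (best memory).
Opt10: not dominated (best avg latency).
Opt11: not dominated.
Opt12: dominated by Opt2 (throughput 3036≥1325, avg latency 78≤91, memory 93≤129, p99 latency 482≤527).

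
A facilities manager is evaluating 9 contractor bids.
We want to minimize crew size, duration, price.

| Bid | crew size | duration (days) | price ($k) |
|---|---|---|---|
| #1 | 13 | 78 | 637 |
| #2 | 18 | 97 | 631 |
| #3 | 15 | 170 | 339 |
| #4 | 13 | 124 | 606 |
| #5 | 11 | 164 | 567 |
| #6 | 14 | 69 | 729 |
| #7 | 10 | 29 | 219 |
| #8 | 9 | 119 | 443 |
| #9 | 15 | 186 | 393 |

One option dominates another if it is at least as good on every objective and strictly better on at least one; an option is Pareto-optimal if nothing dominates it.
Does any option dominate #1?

#7 vs #1: crew size 10≤13, duration 29≤78, price 219≤637 — #7 is at least as good on every objective and strictly better on at least one, so #7 dominates #1.

Yes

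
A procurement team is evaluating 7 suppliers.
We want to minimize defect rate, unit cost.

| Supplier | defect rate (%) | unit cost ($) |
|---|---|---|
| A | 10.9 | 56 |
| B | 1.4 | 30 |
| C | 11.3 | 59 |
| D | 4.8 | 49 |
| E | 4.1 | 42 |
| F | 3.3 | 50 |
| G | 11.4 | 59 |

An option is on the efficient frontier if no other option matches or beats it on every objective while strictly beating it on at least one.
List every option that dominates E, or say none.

B

B: defect rate 1.4≤4.1, unit cost 30≤42 — dominates E.
Others (A, C, D, F, G) are each worse than E on at least one objective.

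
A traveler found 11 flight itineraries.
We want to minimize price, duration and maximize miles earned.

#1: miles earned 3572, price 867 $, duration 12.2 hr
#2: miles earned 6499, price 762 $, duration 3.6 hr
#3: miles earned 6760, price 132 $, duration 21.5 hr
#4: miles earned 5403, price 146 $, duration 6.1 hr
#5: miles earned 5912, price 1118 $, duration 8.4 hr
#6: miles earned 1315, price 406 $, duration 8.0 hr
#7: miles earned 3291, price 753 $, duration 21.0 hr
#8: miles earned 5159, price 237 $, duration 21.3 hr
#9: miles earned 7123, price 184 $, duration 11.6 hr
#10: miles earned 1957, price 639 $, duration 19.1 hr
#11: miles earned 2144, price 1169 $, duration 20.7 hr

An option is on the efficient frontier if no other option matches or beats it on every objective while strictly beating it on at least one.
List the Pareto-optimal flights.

#2, #3, #4, #9

#1: dominated by #2 (miles earned 6499≥3572, price 762≤867, duration 3.6≤12.2).
#2: not dominated (best duration).
#3: not dominated (best price).
#4: not dominated.
#5: dominated by #2 (miles earned 6499≥5912, price 762≤1118, duration 3.6≤8.4).
#6: dominated by #4 (miles earned 5403≥1315, price 146≤406, duration 6.1≤8.0).
#7: dominated by #4 (miles earned 5403≥3291, price 146≤753, duration 6.1≤21.0).
#8: dominated by #4 (miles earned 5403≥5159, price 146≤237, duration 6.1≤21.3).
#9: not dominated (best miles earned).
#10: dominated by #4 (miles earned 5403≥1957, price 146≤639, duration 6.1≤19.1).
#11: dominated by #1 (miles earned 3572≥2144, price 867≤1169, duration 12.2≤20.7).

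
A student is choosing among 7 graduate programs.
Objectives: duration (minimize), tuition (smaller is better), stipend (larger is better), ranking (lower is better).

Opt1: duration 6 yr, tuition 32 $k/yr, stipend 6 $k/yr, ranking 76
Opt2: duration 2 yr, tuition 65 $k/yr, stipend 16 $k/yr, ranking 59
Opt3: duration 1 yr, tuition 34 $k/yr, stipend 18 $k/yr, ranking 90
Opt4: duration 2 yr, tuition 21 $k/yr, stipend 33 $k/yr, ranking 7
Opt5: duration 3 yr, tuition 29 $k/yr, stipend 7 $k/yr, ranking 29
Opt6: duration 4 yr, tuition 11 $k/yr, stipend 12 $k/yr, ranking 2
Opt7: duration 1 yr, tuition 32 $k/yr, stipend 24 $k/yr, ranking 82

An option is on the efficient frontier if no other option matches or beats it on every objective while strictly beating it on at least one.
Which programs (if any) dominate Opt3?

Opt7: duration 1≤1, tuition 32≤34, stipend 24≥18, ranking 82≤90 — dominates Opt3.
Others (Opt1, Opt2, Opt4, Opt5, Opt6) are each worse than Opt3 on at least one objective.

Opt7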